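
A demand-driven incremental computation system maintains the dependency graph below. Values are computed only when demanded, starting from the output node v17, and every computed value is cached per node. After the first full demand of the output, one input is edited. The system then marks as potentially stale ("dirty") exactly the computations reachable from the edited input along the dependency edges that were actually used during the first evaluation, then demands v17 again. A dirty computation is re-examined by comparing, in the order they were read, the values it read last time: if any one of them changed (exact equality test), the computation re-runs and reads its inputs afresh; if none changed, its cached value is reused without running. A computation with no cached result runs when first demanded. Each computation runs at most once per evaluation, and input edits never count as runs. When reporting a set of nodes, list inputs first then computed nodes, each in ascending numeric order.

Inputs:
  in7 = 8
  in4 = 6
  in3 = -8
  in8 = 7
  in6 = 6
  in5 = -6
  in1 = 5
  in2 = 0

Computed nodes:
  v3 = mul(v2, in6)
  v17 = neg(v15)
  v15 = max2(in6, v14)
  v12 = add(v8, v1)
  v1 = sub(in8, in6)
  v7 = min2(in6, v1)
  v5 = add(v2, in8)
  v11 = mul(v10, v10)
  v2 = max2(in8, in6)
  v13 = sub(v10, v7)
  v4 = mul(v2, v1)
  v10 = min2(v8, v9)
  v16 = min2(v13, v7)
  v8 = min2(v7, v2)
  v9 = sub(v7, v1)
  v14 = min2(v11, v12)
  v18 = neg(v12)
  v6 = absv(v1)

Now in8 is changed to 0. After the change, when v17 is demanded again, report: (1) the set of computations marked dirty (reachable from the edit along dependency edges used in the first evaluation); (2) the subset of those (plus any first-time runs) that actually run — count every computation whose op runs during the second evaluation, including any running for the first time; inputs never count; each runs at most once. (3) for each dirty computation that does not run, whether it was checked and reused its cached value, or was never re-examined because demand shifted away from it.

Marked dirty: v1, v2, v7, v8, v9, v10, v11, v12, v14, v15, v17.
Computations that run: v1, v2, v7, v8, v9, v10, v11, v12, v14, v15 — 10 in total.
Checked but reused from cache: v17.
Key observation: the cutoff stops propagation at v17 — its inputs' values are unchanged, so it reuses its cache.

First evaluation (everything demanded from the output):
  v1 = sub(7, 6) = 1
  v2 = max2(7, 6) = 7
  v7 = min2(6, 1) = 1
  v8 = min2(1, 7) = 1
  v9 = sub(1, 1) = 0
  v10 = min2(1, 0) = 0
  v11 = mul(0, 0) = 0
  v12 = add(1, 1) = 2
  v14 = min2(0, 2) = 0
  v15 = max2(6, 0) = 6
  v17 = neg(6) = -6

Propagation after the edit:
  v1: runs — in8 7->0; result -6.
  v2: runs — in8 7->0; result 6.
  v7: runs — v1 1->-6; result -6.
  v8: runs — v7 1->-6; v2 7->6; result -6.
  v9: runs — v7 1->-6; v1 1->-6; result 0 (same value as before).
  v10: runs — v8 1->-6; result -6.
  v11: runs — v10 0->-6; v10 0->-6; result 36.
  v12: runs — v8 1->-6; v1 1->-6; result -12.
  v14: runs — v11 0->36; v12 2->-12; result -12.
  v15: runs — v14 0->-12; result 6 (same value as before).
  v17: checked — values it read are unchanged (v15 unchanged); reused cached -6 without running.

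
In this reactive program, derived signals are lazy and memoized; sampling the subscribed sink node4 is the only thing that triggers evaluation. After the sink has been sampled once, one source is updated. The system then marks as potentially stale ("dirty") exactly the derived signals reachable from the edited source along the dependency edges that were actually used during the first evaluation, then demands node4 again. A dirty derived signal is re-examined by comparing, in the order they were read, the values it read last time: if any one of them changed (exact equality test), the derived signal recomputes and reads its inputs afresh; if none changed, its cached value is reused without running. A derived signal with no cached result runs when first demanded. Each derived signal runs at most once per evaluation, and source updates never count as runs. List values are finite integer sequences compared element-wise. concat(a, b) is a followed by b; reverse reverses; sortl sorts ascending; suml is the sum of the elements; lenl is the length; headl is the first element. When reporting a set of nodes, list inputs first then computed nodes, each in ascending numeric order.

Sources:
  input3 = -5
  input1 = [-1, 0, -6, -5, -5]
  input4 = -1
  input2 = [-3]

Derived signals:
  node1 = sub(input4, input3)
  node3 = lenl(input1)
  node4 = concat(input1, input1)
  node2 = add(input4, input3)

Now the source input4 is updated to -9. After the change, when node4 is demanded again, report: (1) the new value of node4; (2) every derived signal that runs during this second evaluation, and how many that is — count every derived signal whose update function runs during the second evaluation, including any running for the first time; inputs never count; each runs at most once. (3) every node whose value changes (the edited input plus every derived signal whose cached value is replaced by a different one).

Demanding node4 again yields [-1, 0, -6, -5, -5, -1, 0, -6, -5, -5].
0 derived signals run: none.
The nodes whose values change: input4.
Note the shortcut — input4 feeds only undemanded nodes, so no recomputation happens.

First demand of the output computes:
  node4 = concat([-1, 0, -6, -5, -5], [-1, 0, -6, -5, -5]) = [-1, 0, -6, -5, -5, -1, 0, -6, -5, -5]

After the edit, cleaning proceeds:
  input4 only reaches undemanded nodes; the second demand re-runs nothing.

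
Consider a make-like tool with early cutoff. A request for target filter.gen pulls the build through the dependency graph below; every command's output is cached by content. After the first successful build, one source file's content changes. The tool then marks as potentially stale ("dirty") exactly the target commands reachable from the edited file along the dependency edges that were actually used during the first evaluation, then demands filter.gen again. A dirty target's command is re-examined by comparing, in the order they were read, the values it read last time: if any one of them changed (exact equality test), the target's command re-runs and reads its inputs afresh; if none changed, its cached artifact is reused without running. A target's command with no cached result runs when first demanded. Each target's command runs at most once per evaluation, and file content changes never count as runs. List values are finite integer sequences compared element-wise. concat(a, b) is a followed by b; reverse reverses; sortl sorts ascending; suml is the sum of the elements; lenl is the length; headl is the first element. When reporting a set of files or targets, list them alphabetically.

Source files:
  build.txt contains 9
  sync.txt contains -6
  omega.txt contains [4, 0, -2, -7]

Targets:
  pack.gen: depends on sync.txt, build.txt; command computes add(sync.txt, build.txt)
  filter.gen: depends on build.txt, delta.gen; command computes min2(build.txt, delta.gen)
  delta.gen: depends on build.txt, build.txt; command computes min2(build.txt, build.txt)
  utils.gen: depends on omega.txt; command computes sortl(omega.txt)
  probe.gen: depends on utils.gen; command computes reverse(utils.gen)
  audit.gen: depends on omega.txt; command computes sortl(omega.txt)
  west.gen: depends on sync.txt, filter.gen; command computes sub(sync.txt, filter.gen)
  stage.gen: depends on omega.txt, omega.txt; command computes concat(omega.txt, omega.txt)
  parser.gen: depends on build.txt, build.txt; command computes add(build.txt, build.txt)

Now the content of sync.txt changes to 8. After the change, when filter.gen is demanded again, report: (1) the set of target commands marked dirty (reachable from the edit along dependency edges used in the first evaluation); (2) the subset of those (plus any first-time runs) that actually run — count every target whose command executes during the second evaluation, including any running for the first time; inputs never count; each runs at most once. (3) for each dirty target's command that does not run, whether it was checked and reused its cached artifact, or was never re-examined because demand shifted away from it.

The edit dirties: none.
0 target commands run: none.
No dirty target's command escaped a run.
Note the shortcut — sync.txt feeds only undemanded nodes, so no recomputation happens.

First demand of the output computes:
  delta.gen = min2(9, 9) = 9
  filter.gen = min2(9, 9) = 9

After the edit, cleaning proceeds:
  sync.txt only reaches undemanded nodes; the second demand re-runs nothing.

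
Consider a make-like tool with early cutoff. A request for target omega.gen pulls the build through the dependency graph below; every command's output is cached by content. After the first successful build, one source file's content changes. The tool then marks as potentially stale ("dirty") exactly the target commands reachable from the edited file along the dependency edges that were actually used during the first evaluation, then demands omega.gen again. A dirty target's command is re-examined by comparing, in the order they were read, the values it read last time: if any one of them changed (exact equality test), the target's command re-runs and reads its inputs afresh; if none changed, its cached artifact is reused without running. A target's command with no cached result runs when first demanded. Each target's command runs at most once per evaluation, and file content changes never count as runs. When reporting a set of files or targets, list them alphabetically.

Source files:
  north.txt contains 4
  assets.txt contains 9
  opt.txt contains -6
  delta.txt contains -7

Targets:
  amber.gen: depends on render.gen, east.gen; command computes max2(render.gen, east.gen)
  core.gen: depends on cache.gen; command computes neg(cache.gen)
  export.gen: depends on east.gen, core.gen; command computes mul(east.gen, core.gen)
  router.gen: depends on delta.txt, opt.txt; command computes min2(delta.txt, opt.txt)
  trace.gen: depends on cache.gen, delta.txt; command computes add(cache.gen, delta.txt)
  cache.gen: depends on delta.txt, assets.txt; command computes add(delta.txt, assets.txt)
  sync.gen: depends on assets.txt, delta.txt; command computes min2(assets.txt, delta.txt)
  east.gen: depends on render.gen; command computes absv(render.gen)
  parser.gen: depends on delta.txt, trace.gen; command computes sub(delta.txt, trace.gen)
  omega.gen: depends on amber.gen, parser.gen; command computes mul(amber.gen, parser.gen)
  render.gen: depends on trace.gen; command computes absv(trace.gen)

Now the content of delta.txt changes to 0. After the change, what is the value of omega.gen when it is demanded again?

First demand of the output computes:
  cache.gen = add(-7, 9) = 2
  trace.gen = add(2, -7) = -5
  parser.gen = sub(-7, -5) = -2
  render.gen = absv(-5) = 5
  east.gen = absv(5) = 5
  amber.gen = max2(5, 5) = 5
  omega.gen = mul(5, -2) = -10

After the edit, cleaning proceeds:
  cache.gen: a read changed (delta.txt -7->0) — executes, giving 9.
  trace.gen: a read changed (cache.gen 2->9; delta.txt -7->0) — executes, giving 9.
  parser.gen: a read changed (delta.txt -7->0; trace.gen -5->9) — executes, giving -9.
  render.gen: a read changed (trace.gen -5->9) — executes, giving 9.
  east.gen: a read changed (render.gen 5->9) — executes, giving 9.
  amber.gen: a read changed (render.gen 5->9; east.gen 5->9) — executes, giving 9.
  omega.gen: a read changed (amber.gen 5->9; parser.gen -2->-9) — executes, giving -81.

Demanding omega.gen again yields -81.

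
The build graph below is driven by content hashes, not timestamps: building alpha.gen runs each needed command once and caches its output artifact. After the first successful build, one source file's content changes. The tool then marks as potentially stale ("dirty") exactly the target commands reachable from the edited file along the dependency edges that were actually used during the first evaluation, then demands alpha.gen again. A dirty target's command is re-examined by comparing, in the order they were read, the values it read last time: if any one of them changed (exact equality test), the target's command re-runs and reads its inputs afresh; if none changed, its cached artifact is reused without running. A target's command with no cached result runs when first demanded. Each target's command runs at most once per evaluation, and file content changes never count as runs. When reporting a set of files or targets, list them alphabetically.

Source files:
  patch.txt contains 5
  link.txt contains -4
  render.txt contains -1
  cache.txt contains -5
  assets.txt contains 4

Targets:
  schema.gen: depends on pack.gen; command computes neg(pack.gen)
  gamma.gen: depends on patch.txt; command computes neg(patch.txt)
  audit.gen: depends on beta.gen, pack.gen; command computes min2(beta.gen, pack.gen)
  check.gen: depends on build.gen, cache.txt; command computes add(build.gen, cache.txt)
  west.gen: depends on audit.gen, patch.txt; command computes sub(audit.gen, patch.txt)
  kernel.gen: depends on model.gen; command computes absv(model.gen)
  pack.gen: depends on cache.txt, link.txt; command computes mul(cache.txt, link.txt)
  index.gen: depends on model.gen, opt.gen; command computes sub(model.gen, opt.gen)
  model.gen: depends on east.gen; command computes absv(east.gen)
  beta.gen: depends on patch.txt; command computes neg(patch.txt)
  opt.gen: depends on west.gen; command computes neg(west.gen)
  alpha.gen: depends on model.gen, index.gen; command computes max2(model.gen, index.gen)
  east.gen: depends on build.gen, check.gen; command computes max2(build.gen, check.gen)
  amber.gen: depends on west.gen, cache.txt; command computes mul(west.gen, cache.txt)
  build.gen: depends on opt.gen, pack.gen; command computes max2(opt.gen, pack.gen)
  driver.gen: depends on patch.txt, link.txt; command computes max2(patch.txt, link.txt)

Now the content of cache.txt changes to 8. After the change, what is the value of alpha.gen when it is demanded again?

Initial pass — values computed on the first demand:
  beta.gen = neg(5) = -5
  pack.gen = mul(-5, -4) = 20
  audit.gen = min2(-5, 20) = -5
  west.gen = sub(-5, 5) = -10
  opt.gen = neg(-10) = 10
  build.gen = max2(10, 20) = 20
  check.gen = add(20, -5) = 15
  east.gen = max2(20, 15) = 20
  model.gen = absv(20) = 20
  index.gen = sub(20, 10) = 10
  alpha.gen = max2(20, 10) = 20

Second demand — change propagation:
  pack.gen: re-runs because cache.txt -5->8; new result -32.
  audit.gen: re-runs because pack.gen 20->-32; new result -32.
  west.gen: re-runs because audit.gen -5->-32; new result -37.
  opt.gen: re-runs because west.gen -10->-37; new result 37.
  build.gen: re-runs because opt.gen 10->37; pack.gen 20->-32; new result 37.
  check.gen: re-runs because build.gen 20->37; cache.txt -5->8; new result 45.
  east.gen: re-runs because build.gen 20->37; check.gen 15->45; new result 45.
  model.gen: re-runs because east.gen 20->45; new result 45.
  index.gen: re-runs because model.gen 20->45; opt.gen 10->37; new result 8.
  alpha.gen: re-runs because model.gen 20->45; index.gen 10->8; new result 45.

alpha.gen now evaluates to 45.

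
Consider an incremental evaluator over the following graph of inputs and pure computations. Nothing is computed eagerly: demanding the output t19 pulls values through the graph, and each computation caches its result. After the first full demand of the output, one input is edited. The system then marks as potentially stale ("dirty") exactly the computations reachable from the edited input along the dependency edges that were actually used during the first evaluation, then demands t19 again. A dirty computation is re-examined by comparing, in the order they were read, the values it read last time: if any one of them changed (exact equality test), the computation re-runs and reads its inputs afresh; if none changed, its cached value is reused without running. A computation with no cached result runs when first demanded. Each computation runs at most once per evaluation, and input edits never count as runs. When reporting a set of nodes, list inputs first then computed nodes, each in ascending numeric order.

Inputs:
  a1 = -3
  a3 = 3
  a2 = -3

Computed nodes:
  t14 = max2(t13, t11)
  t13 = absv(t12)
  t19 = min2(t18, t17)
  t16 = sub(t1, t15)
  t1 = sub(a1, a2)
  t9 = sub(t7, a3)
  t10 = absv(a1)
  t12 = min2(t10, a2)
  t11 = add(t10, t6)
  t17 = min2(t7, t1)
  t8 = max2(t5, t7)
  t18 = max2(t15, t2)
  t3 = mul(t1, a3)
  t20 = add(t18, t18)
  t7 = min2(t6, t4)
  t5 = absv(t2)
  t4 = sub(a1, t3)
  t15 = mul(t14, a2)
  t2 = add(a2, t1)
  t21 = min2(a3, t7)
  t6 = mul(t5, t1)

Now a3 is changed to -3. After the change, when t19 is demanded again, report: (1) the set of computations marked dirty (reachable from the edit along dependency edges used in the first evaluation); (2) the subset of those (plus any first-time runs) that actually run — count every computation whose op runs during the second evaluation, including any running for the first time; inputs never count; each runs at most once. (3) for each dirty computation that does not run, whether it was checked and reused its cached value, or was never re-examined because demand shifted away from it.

Initial pass — values computed on the first demand:
  t1 = sub(-3, -3) = 0
  t2 = add(-3, 0) = -3
  t3 = mul(0, 3) = 0
  t4 = sub(-3, 0) = -3
  t5 = absv(-3) = 3
  t6 = mul(3, 0) = 0
  t7 = min2(0, -3) = -3
  t10 = absv(-3) = 3
  t11 = add(3, 0) = 3
  t12 = min2(3, -3) = -3
  t13 = absv(-3) = 3
  t14 = max2(3, 3) = 3
  t15 = mul(3, -3) = -9
  t17 = min2(-3, 0) = -3
  t18 = max2(-9, -3) = -3
  t19 = min2(-3, -3) = -3

Second demand — change propagation:
  t3: re-runs because a3 3->-3; new result 0 (unchanged).
  t4: re-examined; everything it read last time is the same (a1 unchanged, t3 unchanged) — cache -3 kept, no run.
  t7: re-examined; everything it read last time is the same (t6 unchanged, t4 unchanged) — cache -3 kept, no run.
  t17: re-examined; everything it read last time is the same (t7 unchanged, t1 unchanged) — cache -3 kept, no run.
  t19: re-examined; everything it read last time is the same (t18 unchanged, t17 unchanged) — cache -3 kept, no run.

The important point: t3 recomputes to an identical value, and the output ends up unchanged.

Dirty set: t3, t4, t7, t17, t19.
Run set: t3 (1 run).
Re-examined without running (cache reused): t4, t7, t17, t19.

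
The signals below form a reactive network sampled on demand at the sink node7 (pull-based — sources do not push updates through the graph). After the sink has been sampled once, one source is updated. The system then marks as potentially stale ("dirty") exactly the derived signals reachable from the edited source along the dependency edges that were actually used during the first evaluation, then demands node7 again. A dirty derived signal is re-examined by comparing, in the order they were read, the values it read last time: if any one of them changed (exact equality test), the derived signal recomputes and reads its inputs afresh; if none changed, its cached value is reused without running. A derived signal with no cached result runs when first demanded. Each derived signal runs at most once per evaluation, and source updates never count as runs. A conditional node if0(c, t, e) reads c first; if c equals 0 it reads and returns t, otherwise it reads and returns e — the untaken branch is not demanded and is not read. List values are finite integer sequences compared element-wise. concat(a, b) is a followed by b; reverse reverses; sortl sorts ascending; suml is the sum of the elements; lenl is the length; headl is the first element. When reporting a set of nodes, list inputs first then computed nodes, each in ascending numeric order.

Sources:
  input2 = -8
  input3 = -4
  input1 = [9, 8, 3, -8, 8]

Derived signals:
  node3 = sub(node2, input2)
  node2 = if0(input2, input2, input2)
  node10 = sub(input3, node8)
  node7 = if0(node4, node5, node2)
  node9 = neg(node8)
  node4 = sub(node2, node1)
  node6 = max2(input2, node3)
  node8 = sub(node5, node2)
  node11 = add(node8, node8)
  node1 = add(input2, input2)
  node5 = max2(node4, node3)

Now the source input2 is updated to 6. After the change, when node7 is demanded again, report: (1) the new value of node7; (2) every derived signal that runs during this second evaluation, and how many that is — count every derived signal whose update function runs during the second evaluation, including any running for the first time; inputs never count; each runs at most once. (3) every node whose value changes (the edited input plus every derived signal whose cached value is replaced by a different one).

Initial pass — values computed on the first demand:
  node1 = add(-8, -8) = -16
  node2 = if0(input2=-8 -> else branch input2) = -8
  node4 = sub(-8, -16) = 8
  node7 = if0(node4=8 -> else branch node2) = -8

Second demand — change propagation:
  node1: re-runs because input2 -8->6; input2 -8->6; new result 12.
  node2: re-runs because input2 -8->6; input2 -8->6; new result 6.
  node4: re-runs because node2 -8->6; node1 -16->12; new result -6.
  node7: re-runs because node4 8->-6; node2 -8->6; new result 6.

node7 now evaluates to 6.
Run set: node1, node2, node4, node7 (4 run).
Changed values: input2, node1, node2, node4, node7.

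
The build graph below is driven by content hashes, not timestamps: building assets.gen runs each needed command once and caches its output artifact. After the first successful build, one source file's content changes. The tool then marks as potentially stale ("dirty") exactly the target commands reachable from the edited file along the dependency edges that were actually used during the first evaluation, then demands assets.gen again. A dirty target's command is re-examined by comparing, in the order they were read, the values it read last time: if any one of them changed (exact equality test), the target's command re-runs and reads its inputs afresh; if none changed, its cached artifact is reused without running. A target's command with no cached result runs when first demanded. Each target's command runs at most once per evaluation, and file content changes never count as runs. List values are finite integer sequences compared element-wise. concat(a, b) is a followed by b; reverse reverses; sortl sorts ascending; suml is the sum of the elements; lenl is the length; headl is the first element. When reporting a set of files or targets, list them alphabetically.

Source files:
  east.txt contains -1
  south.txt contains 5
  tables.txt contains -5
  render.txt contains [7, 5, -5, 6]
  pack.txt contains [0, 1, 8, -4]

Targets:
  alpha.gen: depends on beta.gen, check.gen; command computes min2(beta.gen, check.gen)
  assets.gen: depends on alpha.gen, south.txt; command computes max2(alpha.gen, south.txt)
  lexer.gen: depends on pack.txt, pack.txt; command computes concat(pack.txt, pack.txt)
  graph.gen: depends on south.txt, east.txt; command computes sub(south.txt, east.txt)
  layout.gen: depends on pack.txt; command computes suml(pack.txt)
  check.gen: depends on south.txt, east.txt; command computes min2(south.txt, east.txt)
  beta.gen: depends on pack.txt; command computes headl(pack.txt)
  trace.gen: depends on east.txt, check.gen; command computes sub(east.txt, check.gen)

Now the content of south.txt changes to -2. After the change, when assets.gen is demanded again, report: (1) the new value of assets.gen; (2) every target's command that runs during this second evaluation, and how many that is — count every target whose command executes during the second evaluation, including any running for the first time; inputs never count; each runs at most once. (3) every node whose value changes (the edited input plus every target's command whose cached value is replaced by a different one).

assets.gen now evaluates to -2.
Run set: alpha.gen, assets.gen, check.gen (3 run).
Changed values: alpha.gen, assets.gen, check.gen, south.txt.

Initial pass — values computed on the first demand:
  beta.gen = headl([0, 1, 8, -4]) = 0
  check.gen = min2(5, -1) = -1
  alpha.gen = min2(0, -1) = -1
  assets.gen = max2(-1, 5) = 5

Second demand — change propagation:
  check.gen: re-runs because south.txt 5->-2; new result -2.
  alpha.gen: re-runs because check.gen -1->-2; new result -2.
  assets.gen: re-runs because alpha.gen -1->-2; south.txt 5->-2; new result -2.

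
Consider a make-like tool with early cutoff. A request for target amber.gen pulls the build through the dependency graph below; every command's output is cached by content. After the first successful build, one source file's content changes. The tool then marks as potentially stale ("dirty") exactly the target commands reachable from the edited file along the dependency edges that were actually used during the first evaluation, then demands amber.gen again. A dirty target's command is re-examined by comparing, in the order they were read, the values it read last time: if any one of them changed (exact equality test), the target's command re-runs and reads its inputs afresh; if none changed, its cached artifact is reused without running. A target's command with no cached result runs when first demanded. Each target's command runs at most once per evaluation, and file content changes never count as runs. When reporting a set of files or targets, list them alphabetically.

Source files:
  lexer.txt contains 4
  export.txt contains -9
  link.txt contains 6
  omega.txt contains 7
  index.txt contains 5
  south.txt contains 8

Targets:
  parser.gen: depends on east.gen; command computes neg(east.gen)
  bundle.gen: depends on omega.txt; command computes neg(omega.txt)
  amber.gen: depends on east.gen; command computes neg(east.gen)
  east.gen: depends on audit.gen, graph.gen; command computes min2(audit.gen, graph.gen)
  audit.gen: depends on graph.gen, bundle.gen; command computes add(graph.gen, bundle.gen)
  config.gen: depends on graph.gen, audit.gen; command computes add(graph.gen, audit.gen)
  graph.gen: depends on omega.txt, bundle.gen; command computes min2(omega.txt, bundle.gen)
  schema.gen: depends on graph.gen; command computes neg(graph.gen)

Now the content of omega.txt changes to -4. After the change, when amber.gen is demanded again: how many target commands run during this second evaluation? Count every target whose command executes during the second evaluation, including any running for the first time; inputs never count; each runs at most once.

First demand of the output computes:
  bundle.gen = neg(7) = -7
  graph.gen = min2(7, -7) = -7
  audit.gen = add(-7, -7) = -14
  east.gen = min2(-14, -7) = -14
  amber.gen = neg(-14) = 14

After the edit, cleaning proceeds:
  bundle.gen: a read changed (omega.txt 7->-4) — executes, giving 4.
  graph.gen: a read changed (omega.txt 7->-4; bundle.gen -7->4) — executes, giving -4.
  audit.gen: a read changed (graph.gen -7->-4; bundle.gen -7->4) — executes, giving 0.
  east.gen: a read changed (audit.gen -14->0; graph.gen -7->-4) — executes, giving -4.
  amber.gen: a read changed (east.gen -14->-4) — executes, giving 4.

5 target commands run: amber.gen, audit.gen, bundle.gen, east.gen, graph.gen.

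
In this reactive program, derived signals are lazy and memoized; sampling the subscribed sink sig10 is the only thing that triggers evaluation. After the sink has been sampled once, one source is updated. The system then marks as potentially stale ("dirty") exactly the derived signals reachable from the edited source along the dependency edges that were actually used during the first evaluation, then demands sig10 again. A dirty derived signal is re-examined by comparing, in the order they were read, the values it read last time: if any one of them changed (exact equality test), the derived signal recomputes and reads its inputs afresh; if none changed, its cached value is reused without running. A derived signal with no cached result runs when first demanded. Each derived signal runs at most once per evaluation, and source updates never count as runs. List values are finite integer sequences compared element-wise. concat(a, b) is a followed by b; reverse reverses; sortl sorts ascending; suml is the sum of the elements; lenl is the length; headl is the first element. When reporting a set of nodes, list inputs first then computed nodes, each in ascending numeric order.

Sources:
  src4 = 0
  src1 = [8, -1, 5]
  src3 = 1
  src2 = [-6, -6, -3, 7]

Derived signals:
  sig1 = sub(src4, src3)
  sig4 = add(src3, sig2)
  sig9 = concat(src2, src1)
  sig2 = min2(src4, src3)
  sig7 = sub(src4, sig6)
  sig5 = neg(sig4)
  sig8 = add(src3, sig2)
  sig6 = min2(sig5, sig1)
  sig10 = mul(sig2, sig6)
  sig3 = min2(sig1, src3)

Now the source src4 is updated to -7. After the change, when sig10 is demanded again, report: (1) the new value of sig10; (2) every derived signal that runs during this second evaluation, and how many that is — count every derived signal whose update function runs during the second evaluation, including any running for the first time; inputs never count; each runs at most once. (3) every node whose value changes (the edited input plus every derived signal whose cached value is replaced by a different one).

Demanding sig10 again yields 56.
6 derived signals run: sig1, sig2, sig4, sig5, sig6, sig10.
The nodes whose values change: src4, sig1, sig2, sig4, sig5, sig6, sig10.

First demand of the output computes:
  sig1 = sub(0, 1) = -1
  sig2 = min2(0, 1) = 0
  sig4 = add(1, 0) = 1
  sig5 = neg(1) = -1
  sig6 = min2(-1, -1) = -1
  sig10 = mul(0, -1) = 0

After the edit, cleaning proceeds:
  sig1: a read changed (src4 0->-7) — executes, giving -8.
  sig2: a read changed (src4 0->-7) — executes, giving -7.
  sig4: a read changed (sig2 0->-7) — executes, giving -6.
  sig5: a read changed (sig4 1->-6) — executes, giving 6.
  sig6: a read changed (sig5 -1->6; sig1 -1->-8) — executes, giving -8.
  sig10: a read changed (sig2 0->-7; sig6 -1->-8) — executes, giving 56.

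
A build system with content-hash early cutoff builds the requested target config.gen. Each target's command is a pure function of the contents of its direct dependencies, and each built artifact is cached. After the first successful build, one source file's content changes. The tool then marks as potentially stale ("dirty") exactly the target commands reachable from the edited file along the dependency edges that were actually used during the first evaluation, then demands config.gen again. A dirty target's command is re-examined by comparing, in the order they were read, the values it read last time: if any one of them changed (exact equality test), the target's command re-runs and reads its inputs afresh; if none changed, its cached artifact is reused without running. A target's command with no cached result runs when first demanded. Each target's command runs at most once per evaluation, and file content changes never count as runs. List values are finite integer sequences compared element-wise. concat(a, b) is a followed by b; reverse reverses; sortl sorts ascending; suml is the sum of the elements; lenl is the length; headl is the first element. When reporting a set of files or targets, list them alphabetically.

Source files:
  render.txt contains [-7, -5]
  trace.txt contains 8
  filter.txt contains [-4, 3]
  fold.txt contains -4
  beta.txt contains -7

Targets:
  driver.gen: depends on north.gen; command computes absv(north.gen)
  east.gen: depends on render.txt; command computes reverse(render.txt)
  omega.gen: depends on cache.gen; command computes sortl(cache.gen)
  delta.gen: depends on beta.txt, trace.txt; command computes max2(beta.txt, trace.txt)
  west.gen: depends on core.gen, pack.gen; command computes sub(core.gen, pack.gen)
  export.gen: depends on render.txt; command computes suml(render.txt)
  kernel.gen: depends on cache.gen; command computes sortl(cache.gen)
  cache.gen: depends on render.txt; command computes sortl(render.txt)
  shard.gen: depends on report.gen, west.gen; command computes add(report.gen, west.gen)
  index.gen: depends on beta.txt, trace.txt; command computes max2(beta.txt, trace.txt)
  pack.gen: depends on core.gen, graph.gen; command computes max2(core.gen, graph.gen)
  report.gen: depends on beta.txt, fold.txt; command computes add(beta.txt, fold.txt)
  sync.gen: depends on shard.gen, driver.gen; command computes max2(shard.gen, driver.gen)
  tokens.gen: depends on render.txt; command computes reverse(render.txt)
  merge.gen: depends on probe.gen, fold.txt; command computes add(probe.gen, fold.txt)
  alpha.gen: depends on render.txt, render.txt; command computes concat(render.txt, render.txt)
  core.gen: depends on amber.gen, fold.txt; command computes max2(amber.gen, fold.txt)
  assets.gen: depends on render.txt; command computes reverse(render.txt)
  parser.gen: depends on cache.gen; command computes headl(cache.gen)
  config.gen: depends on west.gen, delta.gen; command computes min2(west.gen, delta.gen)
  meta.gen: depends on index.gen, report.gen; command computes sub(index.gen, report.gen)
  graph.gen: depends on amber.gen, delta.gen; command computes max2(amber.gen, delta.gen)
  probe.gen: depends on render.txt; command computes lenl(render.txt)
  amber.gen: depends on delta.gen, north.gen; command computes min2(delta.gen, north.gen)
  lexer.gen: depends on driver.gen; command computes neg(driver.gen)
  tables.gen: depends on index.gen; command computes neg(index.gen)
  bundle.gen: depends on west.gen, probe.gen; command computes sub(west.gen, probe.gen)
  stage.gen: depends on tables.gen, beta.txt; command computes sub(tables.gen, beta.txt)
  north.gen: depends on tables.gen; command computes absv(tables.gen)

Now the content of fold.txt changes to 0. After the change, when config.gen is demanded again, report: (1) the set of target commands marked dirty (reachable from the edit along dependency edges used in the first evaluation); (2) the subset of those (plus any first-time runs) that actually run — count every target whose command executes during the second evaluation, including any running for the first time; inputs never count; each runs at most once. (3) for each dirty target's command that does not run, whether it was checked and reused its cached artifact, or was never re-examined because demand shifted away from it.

Marked dirty: config.gen, core.gen, pack.gen, west.gen.
Target commands that run: core.gen — 1 in total.
Checked but reused from cache: config.gen, pack.gen, west.gen.
Key observation: the change is absorbed at core.gen — it re-runs but produces the same value, and the output's value is unchanged.

First evaluation (everything demanded from the output):
  delta.gen = max2(-7, 8) = 8
  index.gen = max2(-7, 8) = 8
  tables.gen = neg(8) = -8
  north.gen = absv(-8) = 8
  amber.gen = min2(8, 8) = 8
  core.gen = max2(8, -4) = 8
  graph.gen = max2(8, 8) = 8
  pack.gen = max2(8, 8) = 8
  west.gen = sub(8, 8) = 0
  config.gen = min2(0, 8) = 0

Propagation after the edit:
  core.gen: runs — fold.txt -4->0; result 8 (same value as before).
  pack.gen: checked — values it read are unchanged (core.gen unchanged, graph.gen unchanged); reused cached 8 without running.
  west.gen: checked — values it read are unchanged (core.gen unchanged, pack.gen unchanged); reused cached 0 without running.
  config.gen: checked — values it read are unchanged (west.gen unchanged, delta.gen unchanged); reused cached 0 without running.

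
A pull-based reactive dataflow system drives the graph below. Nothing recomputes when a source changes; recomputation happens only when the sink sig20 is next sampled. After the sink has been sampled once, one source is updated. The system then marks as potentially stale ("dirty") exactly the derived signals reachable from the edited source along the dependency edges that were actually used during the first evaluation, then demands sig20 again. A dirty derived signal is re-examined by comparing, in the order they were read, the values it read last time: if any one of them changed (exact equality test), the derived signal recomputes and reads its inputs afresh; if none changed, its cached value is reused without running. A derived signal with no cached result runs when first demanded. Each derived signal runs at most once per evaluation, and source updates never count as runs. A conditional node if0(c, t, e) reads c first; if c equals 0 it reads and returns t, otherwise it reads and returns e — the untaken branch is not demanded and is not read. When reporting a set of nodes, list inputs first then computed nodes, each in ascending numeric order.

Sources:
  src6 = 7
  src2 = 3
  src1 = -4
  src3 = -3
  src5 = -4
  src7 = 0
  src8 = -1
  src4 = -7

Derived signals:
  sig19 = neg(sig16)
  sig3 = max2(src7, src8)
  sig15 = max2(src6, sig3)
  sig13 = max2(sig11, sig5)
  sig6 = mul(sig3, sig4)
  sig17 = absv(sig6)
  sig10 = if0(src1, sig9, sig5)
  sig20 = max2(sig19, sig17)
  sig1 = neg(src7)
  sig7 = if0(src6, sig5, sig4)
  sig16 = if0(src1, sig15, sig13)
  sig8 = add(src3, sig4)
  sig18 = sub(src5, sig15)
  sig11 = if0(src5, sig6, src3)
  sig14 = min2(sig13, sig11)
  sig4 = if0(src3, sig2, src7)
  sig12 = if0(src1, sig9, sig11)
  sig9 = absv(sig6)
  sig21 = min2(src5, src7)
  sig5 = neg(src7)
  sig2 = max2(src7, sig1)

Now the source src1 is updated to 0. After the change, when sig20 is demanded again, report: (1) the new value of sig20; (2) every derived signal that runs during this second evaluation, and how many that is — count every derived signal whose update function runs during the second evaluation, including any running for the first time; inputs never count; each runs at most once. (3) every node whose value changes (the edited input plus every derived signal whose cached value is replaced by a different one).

First evaluation (everything demanded from the output):
  sig3 = max2(0, -1) = 0
  sig4 = if0(src3=-3 -> else branch src7) = 0
  sig5 = neg(0) = 0
  sig6 = mul(0, 0) = 0
  sig11 = if0(src5=-4 -> else branch src3) = -3
  sig13 = max2(-3, 0) = 0
  sig16 = if0(src1=-4 -> else branch sig13) = 0
  sig17 = absv(0) = 0
  sig19 = neg(0) = 0
  sig20 = max2(0, 0) = 0

Propagation after the edit:
  sig15: demanded for the first time — runs, produces 7.
  sig16: runs — src1 -4->0; result 7.
  sig19: runs — sig16 0->7; result -7.
  sig20: runs — sig19 0->-7; result 0 (same value as before).

Key observation: a condition flipped, so demand reaches new nodes — sig15 runs for the first time.

New value of sig20: 0.
Derived signals that run: sig15, sig16, sig19, sig20 — 4 in total.
Values that change: src1, sig16, sig19.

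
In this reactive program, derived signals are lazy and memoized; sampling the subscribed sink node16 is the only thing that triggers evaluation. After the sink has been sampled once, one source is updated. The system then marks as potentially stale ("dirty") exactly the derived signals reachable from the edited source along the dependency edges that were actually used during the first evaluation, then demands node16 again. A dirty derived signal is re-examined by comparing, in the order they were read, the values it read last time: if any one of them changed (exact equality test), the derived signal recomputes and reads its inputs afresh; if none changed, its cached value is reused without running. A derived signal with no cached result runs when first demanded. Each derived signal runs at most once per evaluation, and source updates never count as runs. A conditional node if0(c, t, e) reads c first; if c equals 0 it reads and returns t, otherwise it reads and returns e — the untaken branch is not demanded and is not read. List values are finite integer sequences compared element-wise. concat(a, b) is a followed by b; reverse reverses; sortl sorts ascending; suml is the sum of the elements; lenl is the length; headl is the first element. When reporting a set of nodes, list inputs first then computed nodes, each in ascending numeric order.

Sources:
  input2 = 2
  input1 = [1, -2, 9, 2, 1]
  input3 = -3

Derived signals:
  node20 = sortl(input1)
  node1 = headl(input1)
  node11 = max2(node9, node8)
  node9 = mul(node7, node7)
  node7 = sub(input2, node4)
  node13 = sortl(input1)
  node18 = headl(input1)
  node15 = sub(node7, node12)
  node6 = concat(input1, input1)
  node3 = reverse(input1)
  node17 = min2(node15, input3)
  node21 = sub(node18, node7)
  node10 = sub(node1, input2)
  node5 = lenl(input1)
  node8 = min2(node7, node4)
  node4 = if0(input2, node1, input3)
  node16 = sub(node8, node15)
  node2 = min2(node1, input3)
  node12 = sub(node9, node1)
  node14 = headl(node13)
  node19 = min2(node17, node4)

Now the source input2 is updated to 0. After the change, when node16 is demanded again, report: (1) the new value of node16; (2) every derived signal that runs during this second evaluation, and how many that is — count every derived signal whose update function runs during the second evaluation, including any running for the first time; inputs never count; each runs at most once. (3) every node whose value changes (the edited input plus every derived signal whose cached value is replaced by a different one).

First demand of the output computes:
  node1 = headl([1, -2, 9, 2, 1]) = 1
  node4 = if0(input2=2 -> else branch input3) = -3
  node7 = sub(2, -3) = 5
  node8 = min2(5, -3) = -3
  node9 = mul(5, 5) = 25
  node12 = sub(25, 1) = 24
  node15 = sub(5, 24) = -19
  node16 = sub(-3, -19) = 16

After the edit, cleaning proceeds:
  node4: a read changed (input2 2->0) — executes, giving 1.
  node7: a read changed (input2 2->0; node4 -3->1) — executes, giving -1.
  node8: a read changed (node7 5->-1; node4 -3->1) — executes, giving -1.
  node9: a read changed (node7 5->-1; node7 5->-1) — executes, giving 1.
  node12: a read changed (node9 25->1) — executes, giving 0.
  node15: a read changed (node7 5->-1; node12 24->0) — executes, giving -1.
  node16: a read changed (node8 -3->-1; node15 -19->-1) — executes, giving 0.

Demanding node16 again yields 0.
7 derived signals run: node4, node7, node8, node9, node12, node15, node16.
The nodes whose values change: input2, node4, node7, node8, node9, node12, node15, node16.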